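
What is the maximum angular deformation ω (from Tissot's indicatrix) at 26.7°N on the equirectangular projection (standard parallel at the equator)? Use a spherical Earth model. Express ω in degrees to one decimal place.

6.5°

For the equirectangular projection with φ₀ = 0 (plate carrée), h = 1 along meridians and k = sec φ along parallels.
At 26.7°: h = 1.000, k = 1.119; principal scales a = 1.119, b = 1.000.
sin(ω/2) = (a − b)/(a + b) = 0.1194/2.119 = 0.05632, so ω = 2 arcsin(0.05632) ≈ 6.5°.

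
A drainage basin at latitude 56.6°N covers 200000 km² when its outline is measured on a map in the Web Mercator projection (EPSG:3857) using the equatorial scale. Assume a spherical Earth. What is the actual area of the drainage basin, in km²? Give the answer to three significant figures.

60600 km²

The Mercator projection is conformal; its linear scale factor is the same in every direction and equals sec φ = 1/cos φ.
Areal scale = k² = sec²φ = 1/cos²(56.6°) = 1/0.5505² = 3.300.
True area = apparent / (areal scale) = 200000 / 3.300 ≈ 60600 km².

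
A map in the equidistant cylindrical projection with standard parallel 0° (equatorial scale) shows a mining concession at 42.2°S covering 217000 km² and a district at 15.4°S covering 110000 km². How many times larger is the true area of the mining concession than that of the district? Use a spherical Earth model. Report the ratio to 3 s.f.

1.52

Plate carrée has h = 1 and k = sec φ, giving areal scale sec φ; true area = (apparent area) · cos φ.
True area of mining concession: 217000 × cos(42.2°) = 217000 × 0.7408 = 160800 km².
True area of district: 110000 × cos(15.4°) = 110000 × 0.9641 = 106100 km².
Ratio = 160800 / 106100 ≈ 1.52.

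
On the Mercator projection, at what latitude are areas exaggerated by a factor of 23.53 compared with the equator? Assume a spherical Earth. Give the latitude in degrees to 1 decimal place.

78.1°

Mercator areal scale is sec²φ.
sec²φ = 23.53  ⇒  cos²φ = 0.04250  ⇒  cos φ = 0.2062.
φ = arccos(0.2062) ≈ 78.1°.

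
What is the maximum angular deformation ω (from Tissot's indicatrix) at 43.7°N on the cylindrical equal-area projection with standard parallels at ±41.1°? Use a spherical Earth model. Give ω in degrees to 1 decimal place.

Cylindrical equal-area (φ₀ = 41.1°): h = cos φ / cos 41.1° along meridians, k = cos 41.1° / cos φ along parallels; h·k = 1.
At 43.7°: h = 0.9594, k = 1.042; principal scales a = 1.042, b = 0.9594.
sin(ω/2) = (a − b)/(a + b) = 0.08292/2.002 = 0.04143, so ω = 2 arcsin(0.04143) ≈ 4.7°.

4.7°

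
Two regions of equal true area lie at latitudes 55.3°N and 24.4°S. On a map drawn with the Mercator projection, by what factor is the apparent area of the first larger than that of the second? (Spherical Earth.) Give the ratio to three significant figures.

On Mercator, area is exaggerated by sec²φ = 1/cos²φ.
At 55.3°: sec²(55.3°) = 1/0.5693² = 3.086.
At 24.4°: sec²(24.4°) = 1/0.9107² = 1.206.
Ratio = 3.086/1.206 = cos²(24.4°)/cos²(55.3°) ≈ 2.56.

2.56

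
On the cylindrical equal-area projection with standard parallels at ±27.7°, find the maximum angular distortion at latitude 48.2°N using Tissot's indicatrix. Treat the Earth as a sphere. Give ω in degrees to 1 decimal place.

A cylindrical equal-area projection with standard parallel φ₀ has meridian scale h = cos φ / cos φ₀ and parallel scale k = cos φ₀ / cos φ (so areas are preserved, h·k = 1).
At 48.2°: h = 0.7528, k = 1.328; principal scales a = 1.328, b = 0.7528.
sin(ω/2) = (a − b)/(a + b) = 0.5755/2.081 = 0.2766, so ω = 2 arcsin(0.2766) ≈ 32.1°.

32.1°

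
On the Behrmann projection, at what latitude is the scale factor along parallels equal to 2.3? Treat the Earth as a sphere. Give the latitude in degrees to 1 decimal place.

Behrmann is a cylindrical equal-area projection with standard parallels at ±30°. Cylindrical equal-area (φ₀ = 30°): h = cos φ / cos 30° along meridians, k = cos 30° / cos φ along parallels; h·k = 1.
k = cos φ₀ / cos φ = 2.3  ⇒  cos φ = cos 30° / 2.3 = 0.3765.
φ = arccos(0.3765) ≈ 67.9°.

67.9°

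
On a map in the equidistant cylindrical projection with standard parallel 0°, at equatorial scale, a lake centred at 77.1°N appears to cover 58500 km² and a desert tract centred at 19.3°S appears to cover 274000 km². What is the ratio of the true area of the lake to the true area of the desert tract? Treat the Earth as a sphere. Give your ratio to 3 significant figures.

Plate carrée has h = 1 and k = sec φ, giving areal scale sec φ; true area = (apparent area) · cos φ.
True area of lake: 58500 × cos(77.1°) = 58500 × 0.2233 = 13060 km².
True area of desert tract: 274000 × cos(19.3°) = 274000 × 0.9438 = 258600 km².
Ratio = 13060 / 258600 ≈ 0.0505.

0.0505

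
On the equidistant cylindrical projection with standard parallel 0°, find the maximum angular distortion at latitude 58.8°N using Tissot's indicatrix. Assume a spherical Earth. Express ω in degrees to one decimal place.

In the plate carrée (x = Rλ, y = Rφ), meridians are true-scale (h = 1) and parallels are stretched by k = sec φ.
At 58.8°: h = 1.000, k = 1.930; principal scales a = 1.930, b = 1.000.
sin(ω/2) = (a − b)/(a + b) = 0.9304/2.930 = 0.3175, so ω = 2 arcsin(0.3175) ≈ 37.0°.

37.0°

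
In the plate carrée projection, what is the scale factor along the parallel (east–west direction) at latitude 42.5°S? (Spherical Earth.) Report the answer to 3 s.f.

In the plate carrée (x = Rλ, y = Rφ), meridians are true-scale (h = 1) and parallels are stretched by k = sec φ.
k = 1/cos 42.5° = 1/0.7373 = 1.356.

1.36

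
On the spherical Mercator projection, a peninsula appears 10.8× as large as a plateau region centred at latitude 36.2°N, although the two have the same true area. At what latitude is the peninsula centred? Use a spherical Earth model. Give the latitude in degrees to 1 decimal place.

75.8°

On Mercator, (apparent₁)/(apparent₂) = sec²φ₁ / sec²φ₂ when true areas are equal.
cos²φ₂ / cos²φ₁ = 10.8  ⇒  cos φ₁ = cos 36.2° / √10.8 = 0.8070/3.286 = 0.2456.
φ₁ = arccos(0.2456) ≈ 75.8°.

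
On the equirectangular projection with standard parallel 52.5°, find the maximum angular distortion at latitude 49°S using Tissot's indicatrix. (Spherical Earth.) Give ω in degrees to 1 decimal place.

4.3°

In the equirectangular projection with standard parallel φ₀ = 52.5° (x = Rλ cos φ₀, y = Rφ), meridians are true-scale (h = 1) and the parallel scale is k = cos φ₀ / cos φ.
At 49°: h = 1.000, k = 0.9279; principal scales a = 1.000, b = 0.9279.
sin(ω/2) = (a − b)/(a + b) = 0.07209/1.928 = 0.03739, so ω = 2 arcsin(0.03739) ≈ 4.3°.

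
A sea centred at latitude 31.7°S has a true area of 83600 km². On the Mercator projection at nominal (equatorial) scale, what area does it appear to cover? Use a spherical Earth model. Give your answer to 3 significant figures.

For Mercator, h = k = sec φ (a conformal cylindrical projection has a single point scale, 1/cos φ).
Areal scale = k² = sec²φ = 1/cos²(31.7°) = 1/0.8508² = 1.381.
Apparent area = 83600 × 1.381 ≈ 115000 km².

115000 km²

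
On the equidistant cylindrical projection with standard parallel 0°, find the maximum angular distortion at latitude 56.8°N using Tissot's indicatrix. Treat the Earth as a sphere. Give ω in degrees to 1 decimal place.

In the plate carrée (x = Rλ, y = Rφ), meridians are true-scale (h = 1) and parallels are stretched by k = sec φ.
At 56.8°: h = 1.000, k = 1.826; principal scales a = 1.826, b = 1.000.
sin(ω/2) = (a − b)/(a + b) = 0.8263/2.826 = 0.2924, so ω = 2 arcsin(0.2924) ≈ 34.0°.

34.0°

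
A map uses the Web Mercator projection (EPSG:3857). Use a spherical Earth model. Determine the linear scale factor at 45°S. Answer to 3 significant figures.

1.41

For Mercator, h = k = sec φ (a conformal cylindrical projection has a single point scale, 1/cos φ).
k = 1/cos 45° = 1/0.7071 = 1.414.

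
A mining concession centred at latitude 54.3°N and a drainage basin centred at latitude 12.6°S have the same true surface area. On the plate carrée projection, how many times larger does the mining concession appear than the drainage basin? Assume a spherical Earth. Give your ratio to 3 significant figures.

In the plate carrée (x = Rλ, y = Rφ), meridians are true-scale (h = 1) and parallels are stretched by k = sec φ.
Areal scale at 54.3°: h·k = 1.000 × 1.714 = 1.714.
Areal scale at 12.6°: h·k = 1.000 × 1.025 = 1.025.
Ratio = 1.714/1.025 ≈ 1.67.

1.67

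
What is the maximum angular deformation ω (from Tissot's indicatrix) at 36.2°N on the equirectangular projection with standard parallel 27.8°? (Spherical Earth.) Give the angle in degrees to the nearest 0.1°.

With standard parallel φ₀ = 27.8°, the equirectangular projection gives x = Rλ cos φ₀, y = Rφ, so h = 1 and k = cos 27.8° / cos φ.
At 36.2°: h = 1.000, k = 1.096; principal scales a = 1.096, b = 1.000.
sin(ω/2) = (a − b)/(a + b) = 0.09619/2.096 = 0.04589, so ω = 2 arcsin(0.04589) ≈ 5.3°.

5.3°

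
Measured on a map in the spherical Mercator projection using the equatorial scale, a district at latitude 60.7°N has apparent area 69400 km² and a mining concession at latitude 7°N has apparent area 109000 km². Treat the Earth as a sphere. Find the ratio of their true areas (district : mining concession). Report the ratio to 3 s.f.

Mercator's areal exaggeration is sec²φ; hence true area = (apparent area) · cos²φ.
True area of district: 69400 × cos²(60.7°) = 69400 × 0.2395 = 16620 km².
True area of mining concession: 109000 × cos²(7°) = 109000 × 0.9851 = 107400 km².
Ratio = 16620 / 107400 ≈ 0.155.

0.155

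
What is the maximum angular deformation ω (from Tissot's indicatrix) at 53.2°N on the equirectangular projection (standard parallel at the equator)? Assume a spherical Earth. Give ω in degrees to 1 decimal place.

29.0°

Plate carrée maps x = Rλ, y = Rφ. The meridian scale is h = 1 and the parallel scale is k = 1/cos φ = sec φ.
At 53.2°: h = 1.000, k = 1.669; principal scales a = 1.669, b = 1.000.
sin(ω/2) = (a − b)/(a + b) = 0.6694/2.669 = 0.2508, so ω = 2 arcsin(0.2508) ≈ 29.0°.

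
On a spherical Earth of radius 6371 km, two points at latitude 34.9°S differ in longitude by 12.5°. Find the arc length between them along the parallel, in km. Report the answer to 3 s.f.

1140 km

Arc length along a parallel = R cos φ · Δλ (with Δλ in radians).
= 6371 × cos 34.9° × (12.5° × π/180) = 6371 × 0.8202 × 0.2182 ≈ 1140 km.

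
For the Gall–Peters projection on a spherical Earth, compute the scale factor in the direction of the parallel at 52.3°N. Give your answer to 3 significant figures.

Gall–Peters is a cylindrical equal-area projection with standard parallels at ±45°. A cylindrical equal-area projection with standard parallel φ₀ has meridian scale h = cos φ / cos φ₀ and parallel scale k = cos φ₀ / cos φ (so areas are preserved, h·k = 1).
k = cos 45° / cos 52.3° = 0.7071/0.6115 = 1.156.

1.16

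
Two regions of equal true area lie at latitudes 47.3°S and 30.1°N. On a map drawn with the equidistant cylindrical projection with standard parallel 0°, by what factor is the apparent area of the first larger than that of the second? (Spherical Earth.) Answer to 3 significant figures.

For the equirectangular projection with φ₀ = 0 (plate carrée), h = 1 along meridians and k = sec φ along parallels.
Areal scale at 47.3°: h·k = 1.000 × 1.475 = 1.475.
Areal scale at 30.1°: h·k = 1.000 × 1.156 = 1.156.
Ratio = 1.475/1.156 ≈ 1.28.

1.28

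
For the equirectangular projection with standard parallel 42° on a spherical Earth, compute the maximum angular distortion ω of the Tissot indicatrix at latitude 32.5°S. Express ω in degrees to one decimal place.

7.2°

The equidistant cylindrical projection with φ₀ = 42° has h = 1 (meridians true) and k = cos φ₀ / cos φ along parallels.
At 32.5°: h = 1.000, k = 0.8811; principal scales a = 1.000, b = 0.8811.
sin(ω/2) = (a − b)/(a + b) = 0.1189/1.881 = 0.06319, so ω = 2 arcsin(0.06319) ≈ 7.2°.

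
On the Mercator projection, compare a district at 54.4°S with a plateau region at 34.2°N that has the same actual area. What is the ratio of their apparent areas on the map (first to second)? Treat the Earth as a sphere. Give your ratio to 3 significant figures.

2.02

Mercator areal scale is sec²φ.
At 54.4°: sec²(54.4°) = 1/0.5821² = 2.951.
At 34.2°: sec²(34.2°) = 1/0.8271² = 1.462.
Ratio = 2.951/1.462 = cos²(34.2°)/cos²(54.4°) ≈ 2.02.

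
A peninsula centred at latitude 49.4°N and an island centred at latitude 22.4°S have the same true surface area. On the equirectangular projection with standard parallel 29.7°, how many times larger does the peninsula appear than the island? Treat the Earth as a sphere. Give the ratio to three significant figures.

1.42

With standard parallel φ₀ = 29.7°, the equirectangular projection gives x = Rλ cos φ₀, y = Rφ, so h = 1 and k = cos 29.7° / cos φ.
Areal scale at 49.4°: h·k = 1.000 × 1.335 = 1.335.
Areal scale at 22.4°: h·k = 1.000 × 0.9395 = 0.9395.
Ratio = 1.335/0.9395 ≈ 1.42.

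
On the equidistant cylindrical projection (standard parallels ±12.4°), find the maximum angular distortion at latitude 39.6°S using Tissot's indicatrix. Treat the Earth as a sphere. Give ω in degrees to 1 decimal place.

13.6°

The equidistant cylindrical projection with φ₀ = 12.4° has h = 1 (meridians true) and k = cos φ₀ / cos φ along parallels.
At 39.6°: h = 1.000, k = 1.268; principal scales a = 1.268, b = 1.000.
sin(ω/2) = (a − b)/(a + b) = 0.2676/2.268 = 0.1180, so ω = 2 arcsin(0.1180) ≈ 13.6°.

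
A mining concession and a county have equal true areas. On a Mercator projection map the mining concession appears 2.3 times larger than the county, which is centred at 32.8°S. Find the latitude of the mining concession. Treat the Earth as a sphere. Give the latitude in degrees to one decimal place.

56.3°

For equal true areas on Mercator, apparent areas scale as sec²φ, so the ratio is cos²φ₂ / cos²φ₁.
cos²φ₂ / cos²φ₁ = 2.3  ⇒  cos φ₁ = cos 32.8° / √2.3 = 0.8406/1.517 = 0.5543.
φ₁ = arccos(0.5543) ≈ 56.3°.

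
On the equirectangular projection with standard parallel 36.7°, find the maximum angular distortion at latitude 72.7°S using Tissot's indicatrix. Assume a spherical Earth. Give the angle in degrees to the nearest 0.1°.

54.6°

The equidistant cylindrical projection with φ₀ = 36.7° has h = 1 (meridians true) and k = cos φ₀ / cos φ along parallels.
At 72.7°: h = 1.000, k = 2.696; principal scales a = 2.696, b = 1.000.
sin(ω/2) = (a − b)/(a + b) = 1.696/3.696 = 0.4589, so ω = 2 arcsin(0.4589) ≈ 54.6°.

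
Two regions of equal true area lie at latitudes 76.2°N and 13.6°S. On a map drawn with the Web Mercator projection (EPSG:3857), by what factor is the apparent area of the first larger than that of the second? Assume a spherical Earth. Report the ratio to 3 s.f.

Mercator is conformal with k = sec φ, so areal scale = k² = sec²φ.
At 76.2°: sec²(76.2°) = 1/0.2385² = 17.58.
At 13.6°: sec²(13.6°) = 1/0.9720² = 1.059.
Ratio = 17.58/1.059 = cos²(13.6°)/cos²(76.2°) ≈ 16.6.

16.6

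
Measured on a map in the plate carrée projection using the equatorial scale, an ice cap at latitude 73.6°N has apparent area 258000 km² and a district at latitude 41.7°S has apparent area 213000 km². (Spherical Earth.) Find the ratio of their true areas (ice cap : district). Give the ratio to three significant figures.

On the plate carrée, areal scale = h·k = 1 × sec φ, so true area = apparent × cos φ.
True area of ice cap: 258000 × cos(73.6°) = 258000 × 0.2823 = 72840 km².
True area of district: 213000 × cos(41.7°) = 213000 × 0.7466 = 159000 km².
Ratio = 72840 / 159000 ≈ 0.458.

0.458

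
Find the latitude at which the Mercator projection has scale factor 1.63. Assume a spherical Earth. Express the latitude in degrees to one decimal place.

52.2°

Mercator scale is k = sec φ = 1/cos φ.
1/cos φ = 1.63  ⇒  cos φ = 0.6135  ⇒  φ = arccos(0.6135) ≈ 52.2°.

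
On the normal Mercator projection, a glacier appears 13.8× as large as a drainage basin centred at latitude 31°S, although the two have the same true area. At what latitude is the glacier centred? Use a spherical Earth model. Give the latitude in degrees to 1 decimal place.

For equal true areas on Mercator, apparent areas scale as sec²φ, so the ratio is cos²φ₂ / cos²φ₁.
cos²φ₂ / cos²φ₁ = 13.8  ⇒  cos φ₁ = cos 31° / √13.8 = 0.8572/3.715 = 0.2307.
φ₁ = arccos(0.2307) ≈ 76.7°.

76.7°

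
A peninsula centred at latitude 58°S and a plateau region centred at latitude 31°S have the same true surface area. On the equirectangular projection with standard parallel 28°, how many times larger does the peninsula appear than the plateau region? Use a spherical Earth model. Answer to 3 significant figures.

In the equirectangular projection with standard parallel φ₀ = 28° (x = Rλ cos φ₀, y = Rφ), meridians are true-scale (h = 1) and the parallel scale is k = cos φ₀ / cos φ.
Areal scale at 58°: h·k = 1.000 × 1.666 = 1.666.
Areal scale at 31°: h·k = 1.000 × 1.030 = 1.030.
Ratio = 1.666/1.030 ≈ 1.62.

1.62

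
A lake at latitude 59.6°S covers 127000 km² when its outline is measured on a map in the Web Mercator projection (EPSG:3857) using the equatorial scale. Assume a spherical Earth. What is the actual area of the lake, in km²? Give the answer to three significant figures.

Mercator is conformal, so the point scale is isotropic: h = k = sec φ = 1/cos φ.
Areal scale = k² = sec²φ = 1/cos²(59.6°) = 1/0.5060² = 3.905.
True area = apparent / (areal scale) = 127000 / 3.905 ≈ 32500 km².

32500 km²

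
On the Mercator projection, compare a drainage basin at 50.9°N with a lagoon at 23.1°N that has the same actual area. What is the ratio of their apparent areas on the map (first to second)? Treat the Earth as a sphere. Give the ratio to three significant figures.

Mercator is conformal with k = sec φ, so areal scale = k² = sec²φ.
At 50.9°: sec²(50.9°) = 1/0.6307² = 2.514.
At 23.1°: sec²(23.1°) = 1/0.9198² = 1.182.
Ratio = 2.514/1.182 = cos²(23.1°)/cos²(50.9°) ≈ 2.13.

2.13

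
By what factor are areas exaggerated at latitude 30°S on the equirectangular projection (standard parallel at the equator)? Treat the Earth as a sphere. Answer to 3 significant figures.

Plate carrée maps x = Rλ, y = Rφ. The meridian scale is h = 1 and the parallel scale is k = 1/cos φ = sec φ.
Areal scale = h·k = 1 × sec φ; at 30°, h = 1.000, k = 1.155, so h·k = 1.155.

1.15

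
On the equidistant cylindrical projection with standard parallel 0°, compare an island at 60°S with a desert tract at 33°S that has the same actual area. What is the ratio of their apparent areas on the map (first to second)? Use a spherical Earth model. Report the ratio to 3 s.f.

Plate carrée maps x = Rλ, y = Rφ. The meridian scale is h = 1 and the parallel scale is k = 1/cos φ = sec φ.
Areal scale at 60°: h·k = 1.000 × 2.000 = 2.000.
Areal scale at 33°: h·k = 1.000 × 1.192 = 1.192.
Ratio = 2.000/1.192 ≈ 1.68.

1.68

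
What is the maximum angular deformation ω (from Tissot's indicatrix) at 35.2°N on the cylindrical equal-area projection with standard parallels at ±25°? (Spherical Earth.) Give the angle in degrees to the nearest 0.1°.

For cylindrical equal-area with standard parallel φ₀, h = cos φ / cos φ₀ and k = cos φ₀ / cos φ, so h·k = 1.
At 35.2°: h = 0.9016, k = 1.109; principal scales a = 1.109, b = 0.9016.
sin(ω/2) = (a − b)/(a + b) = 0.2075/2.011 = 0.1032, so ω = 2 arcsin(0.1032) ≈ 11.8°.

11.8°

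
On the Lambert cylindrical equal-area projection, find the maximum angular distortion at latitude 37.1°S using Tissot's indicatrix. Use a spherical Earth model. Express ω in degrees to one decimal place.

25.7°

The Lambert cylindrical equal-area projection is the cylindrical equal-area projection with its standard parallel at the equator (φ₀ = 0). For cylindrical equal-area with standard parallel φ₀, h = cos φ / cos φ₀ and k = cos φ₀ / cos φ, so h·k = 1.
At 37.1°: h = 0.7976, k = 1.254; principal scales a = 1.254, b = 0.7976.
sin(ω/2) = (a − b)/(a + b) = 0.4562/2.051 = 0.2224, so ω = 2 arcsin(0.2224) ≈ 25.7°.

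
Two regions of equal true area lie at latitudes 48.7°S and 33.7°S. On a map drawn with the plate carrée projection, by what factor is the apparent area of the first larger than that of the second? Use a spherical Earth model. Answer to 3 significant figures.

For the equirectangular projection with φ₀ = 0 (plate carrée), h = 1 along meridians and k = sec φ along parallels.
Areal scale at 48.7°: h·k = 1.000 × 1.515 = 1.515.
Areal scale at 33.7°: h·k = 1.000 × 1.202 = 1.202.
Ratio = 1.515/1.202 ≈ 1.26.

1.26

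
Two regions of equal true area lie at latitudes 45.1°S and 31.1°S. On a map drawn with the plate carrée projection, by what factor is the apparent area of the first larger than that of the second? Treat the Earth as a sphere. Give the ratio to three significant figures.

1.21

Plate carrée maps x = Rλ, y = Rφ. The meridian scale is h = 1 and the parallel scale is k = 1/cos φ = sec φ.
Areal scale at 45.1°: h·k = 1.000 × 1.417 = 1.417.
Areal scale at 31.1°: h·k = 1.000 × 1.168 = 1.168.
Ratio = 1.417/1.168 ≈ 1.21.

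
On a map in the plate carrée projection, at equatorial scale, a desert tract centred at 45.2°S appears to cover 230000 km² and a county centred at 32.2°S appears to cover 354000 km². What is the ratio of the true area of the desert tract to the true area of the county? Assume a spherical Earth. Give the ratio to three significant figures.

0.541

Plate carrée has h = 1 and k = sec φ, giving areal scale sec φ; true area = (apparent area) · cos φ.
True area of desert tract: 230000 × cos(45.2°) = 230000 × 0.7046 = 162100 km².
True area of county: 354000 × cos(32.2°) = 354000 × 0.8462 = 299600 km².
Ratio = 162100 / 299600 ≈ 0.541.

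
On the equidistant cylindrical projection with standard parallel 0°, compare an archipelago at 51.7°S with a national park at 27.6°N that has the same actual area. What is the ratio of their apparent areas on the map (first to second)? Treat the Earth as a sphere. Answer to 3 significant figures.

1.43

Plate carrée maps x = Rλ, y = Rφ. The meridian scale is h = 1 and the parallel scale is k = 1/cos φ = sec φ.
Areal scale at 51.7°: h·k = 1.000 × 1.613 = 1.613.
Areal scale at 27.6°: h·k = 1.000 × 1.128 = 1.128.
Ratio = 1.613/1.128 ≈ 1.43.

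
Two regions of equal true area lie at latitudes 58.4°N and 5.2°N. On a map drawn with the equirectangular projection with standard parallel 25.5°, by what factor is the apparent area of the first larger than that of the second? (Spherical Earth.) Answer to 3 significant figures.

1.90

With standard parallel φ₀ = 25.5°, the equirectangular projection gives x = Rλ cos φ₀, y = Rφ, so h = 1 and k = cos 25.5° / cos φ.
Areal scale at 58.4°: h·k = 1.000 × 1.723 = 1.723.
Areal scale at 5.2°: h·k = 1.000 × 0.9063 = 0.9063.
Ratio = 1.723/0.9063 ≈ 1.90.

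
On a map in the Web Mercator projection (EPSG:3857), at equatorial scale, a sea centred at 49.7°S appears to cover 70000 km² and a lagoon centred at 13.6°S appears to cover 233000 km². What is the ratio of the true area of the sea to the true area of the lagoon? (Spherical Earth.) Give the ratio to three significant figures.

0.133

Mercator's areal exaggeration is sec²φ; hence true area = (apparent area) · cos²φ.
True area of sea: 70000 × cos²(49.7°) = 70000 × 0.4183 = 29280 km².
True area of lagoon: 233000 × cos²(13.6°) = 233000 × 0.9447 = 220100 km².
Ratio = 29280 / 220100 ≈ 0.133.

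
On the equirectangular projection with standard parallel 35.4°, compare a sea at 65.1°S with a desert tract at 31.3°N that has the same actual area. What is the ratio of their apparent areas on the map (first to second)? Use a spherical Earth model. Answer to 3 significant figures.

The equidistant cylindrical projection with φ₀ = 35.4° has h = 1 (meridians true) and k = cos φ₀ / cos φ along parallels.
Areal scale at 65.1°: h·k = 1.000 × 1.936 = 1.936.
Areal scale at 31.3°: h·k = 1.000 × 0.9540 = 0.9540.
Ratio = 1.936/0.9540 ≈ 2.03.

2.03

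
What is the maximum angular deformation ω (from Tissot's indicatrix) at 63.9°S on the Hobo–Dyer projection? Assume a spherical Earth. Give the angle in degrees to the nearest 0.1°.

Hobo–Dyer is a cylindrical equal-area projection with standard parallels at ±37.5°. A cylindrical equal-area projection with standard parallel φ₀ has meridian scale h = cos φ / cos φ₀ and parallel scale k = cos φ₀ / cos φ (so areas are preserved, h·k = 1).
At 63.9°: h = 0.5545, k = 1.803; principal scales a = 1.803, b = 0.5545.
sin(ω/2) = (a − b)/(a + b) = 1.249/2.358 = 0.5296, so ω = 2 arcsin(0.5296) ≈ 64.0°.

64.0°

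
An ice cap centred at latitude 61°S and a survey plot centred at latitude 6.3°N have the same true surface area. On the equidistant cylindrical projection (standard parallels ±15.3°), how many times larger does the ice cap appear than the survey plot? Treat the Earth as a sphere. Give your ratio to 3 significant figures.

2.05

With standard parallel φ₀ = 15.3°, the equirectangular projection gives x = Rλ cos φ₀, y = Rφ, so h = 1 and k = cos 15.3° / cos φ.
Areal scale at 61°: h·k = 1.000 × 1.990 = 1.990.
Areal scale at 6.3°: h·k = 1.000 × 0.9704 = 0.9704.
Ratio = 1.990/0.9704 ≈ 2.05.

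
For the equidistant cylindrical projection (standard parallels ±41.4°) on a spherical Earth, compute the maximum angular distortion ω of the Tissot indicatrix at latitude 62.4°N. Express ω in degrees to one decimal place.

27.3°

In the equirectangular projection with standard parallel φ₀ = 41.4° (x = Rλ cos φ₀, y = Rφ), meridians are true-scale (h = 1) and the parallel scale is k = cos φ₀ / cos φ.
At 62.4°: h = 1.000, k = 1.619; principal scales a = 1.619, b = 1.000.
sin(ω/2) = (a − b)/(a + b) = 0.6191/2.619 = 0.2364, so ω = 2 arcsin(0.2364) ≈ 27.3°.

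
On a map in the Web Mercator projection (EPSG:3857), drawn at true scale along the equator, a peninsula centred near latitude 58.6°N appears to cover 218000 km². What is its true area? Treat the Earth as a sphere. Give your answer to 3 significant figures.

59200 km²

The Mercator projection is conformal; its linear scale factor is the same in every direction and equals sec φ = 1/cos φ.
Areal scale = k² = sec²φ = 1/cos²(58.6°) = 1/0.5210² = 3.684.
True area = apparent / (areal scale) = 218000 / 3.684 ≈ 59200 km².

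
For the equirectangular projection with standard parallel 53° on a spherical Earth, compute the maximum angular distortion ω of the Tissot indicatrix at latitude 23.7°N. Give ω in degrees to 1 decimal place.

In the equirectangular projection with standard parallel φ₀ = 53° (x = Rλ cos φ₀, y = Rφ), meridians are true-scale (h = 1) and the parallel scale is k = cos φ₀ / cos φ.
At 23.7°: h = 1.000, k = 0.6572; principal scales a = 1.000, b = 0.6572.
sin(ω/2) = (a − b)/(a + b) = 0.3428/1.657 = 0.2068, so ω = 2 arcsin(0.2068) ≈ 23.9°.

23.9°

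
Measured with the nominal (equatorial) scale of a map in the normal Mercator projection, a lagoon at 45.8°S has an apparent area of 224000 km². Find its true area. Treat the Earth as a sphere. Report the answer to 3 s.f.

109000 km²

For Mercator, h = k = sec φ (a conformal cylindrical projection has a single point scale, 1/cos φ).
Areal scale = k² = sec²φ = 1/cos²(45.8°) = 1/0.6972² = 2.057.
True area = apparent / (areal scale) = 224000 / 2.057 ≈ 109000 km².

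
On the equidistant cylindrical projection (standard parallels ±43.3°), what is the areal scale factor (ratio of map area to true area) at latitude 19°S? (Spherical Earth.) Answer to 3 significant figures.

0.770

The equidistant cylindrical projection with φ₀ = 43.3° has h = 1 (meridians true) and k = cos φ₀ / cos φ along parallels.
Areal scale = h·k = 1 × cos φ₀ / cos φ; at 19°, h = 1.000, k = 0.7697, so h·k = 0.7697.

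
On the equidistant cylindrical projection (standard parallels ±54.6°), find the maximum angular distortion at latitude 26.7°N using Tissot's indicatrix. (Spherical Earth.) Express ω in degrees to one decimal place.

In the equirectangular projection with standard parallel φ₀ = 54.6° (x = Rλ cos φ₀, y = Rφ), meridians are true-scale (h = 1) and the parallel scale is k = cos φ₀ / cos φ.
At 26.7°: h = 1.000, k = 0.6484; principal scales a = 1.000, b = 0.6484.
sin(ω/2) = (a − b)/(a + b) = 0.3516/1.648 = 0.2133, so ω = 2 arcsin(0.2133) ≈ 24.6°.

24.6°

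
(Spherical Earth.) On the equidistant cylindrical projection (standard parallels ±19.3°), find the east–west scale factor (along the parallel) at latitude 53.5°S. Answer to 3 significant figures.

With standard parallel φ₀ = 19.3°, the equirectangular projection gives x = Rλ cos φ₀, y = Rφ, so h = 1 and k = cos 19.3° / cos φ.
k = cos 19.3° / cos 53.5° = 0.9438/0.5948 = 1.587.

1.59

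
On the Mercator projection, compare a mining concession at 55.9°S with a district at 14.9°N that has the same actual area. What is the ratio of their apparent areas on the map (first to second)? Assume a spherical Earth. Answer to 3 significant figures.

2.97

Mercator areal scale is sec²φ.
At 55.9°: sec²(55.9°) = 1/0.5606² = 3.182.
At 14.9°: sec²(14.9°) = 1/0.9664² = 1.071.
Ratio = 3.182/1.071 = cos²(14.9°)/cos²(55.9°) ≈ 2.97.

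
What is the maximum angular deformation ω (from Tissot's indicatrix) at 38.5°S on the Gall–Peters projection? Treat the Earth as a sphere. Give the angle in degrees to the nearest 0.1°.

The Gall–Peters projection is cylindrical equal-area with φ₀ = 45°. A cylindrical equal-area projection with standard parallel φ₀ has meridian scale h = cos φ / cos φ₀ and parallel scale k = cos φ₀ / cos φ (so areas are preserved, h·k = 1).
At 38.5°: h = 1.107, k = 0.9035; principal scales a = 1.107, b = 0.9035.
sin(ω/2) = (a − b)/(a + b) = 0.2032/2.010 = 0.1011, so ω = 2 arcsin(0.1011) ≈ 11.6°.

11.6°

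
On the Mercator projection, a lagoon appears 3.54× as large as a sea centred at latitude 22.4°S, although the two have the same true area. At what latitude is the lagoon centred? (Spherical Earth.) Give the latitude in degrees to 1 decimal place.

Mercator areal scale is sec²φ, so apparent-area ratio = sec²φ₁ / sec²φ₂ = cos²φ₂ / cos²φ₁.
cos²φ₂ / cos²φ₁ = 3.54  ⇒  cos φ₁ = cos 22.4° / √3.54 = 0.9245/1.881 = 0.4914.
φ₁ = arccos(0.4914) ≈ 60.6°.

60.6°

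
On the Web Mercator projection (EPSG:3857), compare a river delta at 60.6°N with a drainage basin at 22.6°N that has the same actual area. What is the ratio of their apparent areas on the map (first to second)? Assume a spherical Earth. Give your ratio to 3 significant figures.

3.54

On Mercator, area is exaggerated by sec²φ = 1/cos²φ.
At 60.6°: sec²(60.6°) = 1/0.4909² = 4.150.
At 22.6°: sec²(22.6°) = 1/0.9232² = 1.173.
Ratio = 4.150/1.173 = cos²(22.6°)/cos²(60.6°) ≈ 3.54.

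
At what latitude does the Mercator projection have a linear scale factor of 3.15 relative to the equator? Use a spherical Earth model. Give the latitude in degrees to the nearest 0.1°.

Mercator scale is k = sec φ = 1/cos φ.
1/cos φ = 3.15  ⇒  cos φ = 0.3175  ⇒  φ = arccos(0.3175) ≈ 71.5°.

71.5°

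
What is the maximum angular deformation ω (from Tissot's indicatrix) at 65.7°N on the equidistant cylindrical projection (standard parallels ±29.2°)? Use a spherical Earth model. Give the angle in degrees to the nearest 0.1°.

In the equirectangular projection with standard parallel φ₀ = 29.2° (x = Rλ cos φ₀, y = Rφ), meridians are true-scale (h = 1) and the parallel scale is k = cos φ₀ / cos φ.
At 65.7°: h = 1.000, k = 2.121; principal scales a = 2.121, b = 1.000.
sin(ω/2) = (a − b)/(a + b) = 1.121/3.121 = 0.3592, so ω = 2 arcsin(0.3592) ≈ 42.1°.

42.1°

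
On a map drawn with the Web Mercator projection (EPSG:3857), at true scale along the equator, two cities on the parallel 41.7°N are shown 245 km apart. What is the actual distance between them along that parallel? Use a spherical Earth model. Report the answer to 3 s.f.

Mercator is conformal, so the point scale is isotropic: h = k = sec φ = 1/cos φ.
Along the parallel at 41.7°, map distances are exaggerated by k = sec 41.7° = 1.339.
True distance = 245 / 1.339 = 245 × cos 41.7° ≈ 183 km.

183 km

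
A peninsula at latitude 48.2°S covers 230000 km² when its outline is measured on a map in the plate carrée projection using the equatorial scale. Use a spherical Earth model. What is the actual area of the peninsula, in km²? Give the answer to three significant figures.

153000 km²

In the plate carrée (x = Rλ, y = Rφ), meridians are true-scale (h = 1) and parallels are stretched by k = sec φ.
Areal scale = h·k = 1 × sec φ; at 48.2°, h = 1.000, k = 1.500, so h·k = 1.500.
True area = apparent / (areal scale) = 230000 / 1.500 ≈ 153000 km².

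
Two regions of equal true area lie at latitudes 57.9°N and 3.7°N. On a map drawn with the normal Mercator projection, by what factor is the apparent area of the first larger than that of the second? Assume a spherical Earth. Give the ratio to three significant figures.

On Mercator, area is exaggerated by sec²φ = 1/cos²φ.
At 57.9°: sec²(57.9°) = 1/0.5314² = 3.541.
At 3.7°: sec²(3.7°) = 1/0.9979² = 1.004.
Ratio = 3.541/1.004 = cos²(3.7°)/cos²(57.9°) ≈ 3.53.

3.53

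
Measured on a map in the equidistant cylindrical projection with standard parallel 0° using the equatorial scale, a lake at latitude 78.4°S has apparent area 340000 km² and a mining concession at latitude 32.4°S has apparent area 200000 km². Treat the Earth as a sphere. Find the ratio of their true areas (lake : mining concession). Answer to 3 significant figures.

Plate carrée has h = 1 and k = sec φ, giving areal scale sec φ; true area = (apparent area) · cos φ.
True area of lake: 340000 × cos(78.4°) = 340000 × 0.2011 = 68370 km².
True area of mining concession: 200000 × cos(32.4°) = 200000 × 0.8443 = 168900 km².
Ratio = 68370 / 168900 ≈ 0.405.

0.405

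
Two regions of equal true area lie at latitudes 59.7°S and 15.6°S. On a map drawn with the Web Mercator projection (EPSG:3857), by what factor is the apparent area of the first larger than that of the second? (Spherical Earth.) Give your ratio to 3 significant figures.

3.64

Mercator areal scale is sec²φ.
At 59.7°: sec²(59.7°) = 1/0.5045² = 3.929.
At 15.6°: sec²(15.6°) = 1/0.9632² = 1.078.
Ratio = 3.929/1.078 = cos²(15.6°)/cos²(59.7°) ≈ 3.64.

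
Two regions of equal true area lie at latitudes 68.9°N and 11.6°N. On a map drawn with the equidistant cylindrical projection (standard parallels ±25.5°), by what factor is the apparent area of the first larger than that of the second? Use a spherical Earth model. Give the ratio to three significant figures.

2.72

The equidistant cylindrical projection with φ₀ = 25.5° has h = 1 (meridians true) and k = cos φ₀ / cos φ along parallels.
Areal scale at 68.9°: h·k = 1.000 × 2.507 = 2.507.
Areal scale at 11.6°: h·k = 1.000 × 0.9214 = 0.9214.
Ratio = 2.507/0.9214 ≈ 2.72.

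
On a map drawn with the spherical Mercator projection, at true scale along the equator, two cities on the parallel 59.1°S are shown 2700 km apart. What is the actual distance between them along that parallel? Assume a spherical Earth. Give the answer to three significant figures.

Mercator is conformal, so the point scale is isotropic: h = k = sec φ = 1/cos φ.
Along the parallel at 59.1°, map distances are exaggerated by k = sec 59.1° = 1.947.
True distance = 2700 / 1.947 = 2700 × cos 59.1° ≈ 1390 km.

1390 km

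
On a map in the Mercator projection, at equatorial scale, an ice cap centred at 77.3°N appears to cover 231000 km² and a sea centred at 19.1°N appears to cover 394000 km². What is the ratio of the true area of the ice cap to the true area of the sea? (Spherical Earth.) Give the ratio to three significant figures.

On Mercator the areal scale is sec²φ, so true area = apparent × cos²φ.
True area of ice cap: 231000 × cos²(77.3°) = 231000 × 0.04833 = 11160 km².
True area of sea: 394000 × cos²(19.1°) = 394000 × 0.8929 = 351800 km².
Ratio = 11160 / 351800 ≈ 0.0317.

0.0317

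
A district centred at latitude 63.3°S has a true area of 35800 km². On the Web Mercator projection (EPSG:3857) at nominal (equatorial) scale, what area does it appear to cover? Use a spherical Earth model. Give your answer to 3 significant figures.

177000 km²

For Mercator, h = k = sec φ (a conformal cylindrical projection has a single point scale, 1/cos φ).
Areal scale = k² = sec²φ = 1/cos²(63.3°) = 1/0.4493² = 4.953.
Apparent area = 35800 × 4.953 ≈ 177000 km².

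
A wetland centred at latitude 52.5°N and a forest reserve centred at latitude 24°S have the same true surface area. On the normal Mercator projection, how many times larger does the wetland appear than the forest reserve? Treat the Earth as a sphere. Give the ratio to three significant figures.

Mercator is conformal with k = sec φ, so areal scale = k² = sec²φ.
At 52.5°: sec²(52.5°) = 1/0.6088² = 2.698.
At 24°: sec²(24°) = 1/0.9135² = 1.198.
Ratio = 2.698/1.198 = cos²(24°)/cos²(52.5°) ≈ 2.25.

2.25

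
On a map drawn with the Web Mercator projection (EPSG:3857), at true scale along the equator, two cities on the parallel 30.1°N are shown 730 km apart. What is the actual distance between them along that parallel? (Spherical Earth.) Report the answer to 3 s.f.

632 km

The Mercator projection is conformal; its linear scale factor is the same in every direction and equals sec φ = 1/cos φ.
Along the parallel at 30.1°, map distances are exaggerated by k = sec 30.1° = 1.156.
True distance = 730 / 1.156 = 730 × cos 30.1° ≈ 632 km.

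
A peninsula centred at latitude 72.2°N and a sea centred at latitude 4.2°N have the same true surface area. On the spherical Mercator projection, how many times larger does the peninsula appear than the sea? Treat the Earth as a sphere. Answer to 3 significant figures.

10.6

On Mercator, area is exaggerated by sec²φ = 1/cos²φ.
At 72.2°: sec²(72.2°) = 1/0.3057² = 10.70.
At 4.2°: sec²(4.2°) = 1/0.9973² = 1.005.
Ratio = 10.70/1.005 = cos²(4.2°)/cos²(72.2°) ≈ 10.6.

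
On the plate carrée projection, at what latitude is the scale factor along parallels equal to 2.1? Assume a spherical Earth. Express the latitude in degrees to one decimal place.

Plate carrée: h = 1, k = sec φ along parallels.
sec φ = 2.1  ⇒  cos φ = 0.4762  ⇒  φ ≈ 61.6°.

61.6°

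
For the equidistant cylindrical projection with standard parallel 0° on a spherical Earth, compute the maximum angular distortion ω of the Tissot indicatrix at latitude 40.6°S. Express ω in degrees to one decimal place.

15.7°

For the equirectangular projection with φ₀ = 0 (plate carrée), h = 1 along meridians and k = sec φ along parallels.
At 40.6°: h = 1.000, k = 1.317; principal scales a = 1.317, b = 1.000.
sin(ω/2) = (a − b)/(a + b) = 0.3171/2.317 = 0.1368, so ω = 2 arcsin(0.1368) ≈ 15.7°.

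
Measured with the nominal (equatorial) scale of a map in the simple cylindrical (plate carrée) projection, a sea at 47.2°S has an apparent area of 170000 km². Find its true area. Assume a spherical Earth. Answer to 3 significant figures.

116000 km²

Plate carrée maps x = Rλ, y = Rφ. The meridian scale is h = 1 and the parallel scale is k = 1/cos φ = sec φ.
Areal scale = h·k = 1 × sec φ; at 47.2°, h = 1.000, k = 1.472, so h·k = 1.472.
True area = apparent / (areal scale) = 170000 / 1.472 ≈ 116000 km².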